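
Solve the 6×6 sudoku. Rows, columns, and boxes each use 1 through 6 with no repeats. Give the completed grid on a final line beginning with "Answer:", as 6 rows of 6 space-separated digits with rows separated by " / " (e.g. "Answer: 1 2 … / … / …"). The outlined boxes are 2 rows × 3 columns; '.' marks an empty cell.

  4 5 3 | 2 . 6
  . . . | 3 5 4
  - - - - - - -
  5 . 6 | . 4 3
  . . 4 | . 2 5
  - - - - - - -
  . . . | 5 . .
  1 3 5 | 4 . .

Step 1. [r5c3∈{2}] r5c3's peers cover all but 2, so r5c3=2.
Step 2. [r4c2∈{1}] nothing but 1 survives at r4c2. So r4c2=1.
Step 3. [r5c1∈{6}] only 6 remains possible at r5c1 ⇒ r5c1=6.
Step 4. [r2c2∈{2,6}] r2c2 is the only open cell in row 2 admitting 6. So r2c2=6.
Step 5. [r5c6∈{1}] only 1 remains possible at r5c6 ⇒ r5c6=1.
Step 6. [r1c5∈{1}] r1c5's peers cover all but 1. So r1c5=1.
Step 7. [r6c5∈{6}] only 6 remains possible at r6c5. So r6c5=6.
Step 8. [r4c1∈{3}] r4c1 is down to just 3 ⇒ r4c1=3.
Step 9. [r2c3∈{1}] only 1 remains possible at r2c3. So r2c3=1.
Step 10. [r3c4∈{1}] only 1 remains possible at r3c4 ⇒ r3c4=1.
Step 11. [r3c2∈{2}] only 2 remains possible at r3c2. So r3c2=2.
Step 12. [r2c1∈{2}] nothing but 2 survives at r2c1 ⇒ r2c1=2.
Step 13. [r5c2∈{4}] r5c2's peers cover all but 4, so r5c2=4.
Step 14. [r5c5∈{3}] only 3 remains possible at r5c5. So r5c5=3.
Step 15. [r4c4∈{6}] r4c4's peers cover all but 6. So r4c4=6.
Step 16. [r6c6∈{2}] r6c6 has the single candidate 2. So r6c6=2.

Answer: 4 5 3 2 1 6 / 2 6 1 3 5 4 / 5 2 6 1 4 3 / 3 1 4 6 2 5 / 6 4 2 5 3 1 / 1 3 5 4 6 2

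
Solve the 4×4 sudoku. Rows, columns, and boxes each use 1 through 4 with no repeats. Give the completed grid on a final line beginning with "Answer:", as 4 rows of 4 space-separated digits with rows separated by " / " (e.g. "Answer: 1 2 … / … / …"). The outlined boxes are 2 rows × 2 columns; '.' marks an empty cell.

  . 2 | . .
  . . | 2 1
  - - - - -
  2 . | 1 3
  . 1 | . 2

Step 1. [r4c1∈{3,4}] in row 4, 3 fits only at r4c1. So r4c1=3.
Step 2. [r1c4∈{4}] r1c4 is down to just 4. So r1c4=4.
Step 3. [r3c2∈{4}] r3c2 is down to just 4. So r3c2=4.
Step 4. [r4c3∈{4}] nothing but 4 survives at r4c3, so r4c3=4.
Step 5. [r2c2∈{3}] nothing but 3 survives at r2c2, so r2c2=3.
Step 6. [r1c3∈{3}] r1c3 is down to just 3 ⇒ r1c3=3.
Step 7. [r2c1∈{4}] nothing but 4 survives at r2c1, so r2c1=4.
Step 8. [r1c1∈{1}] nothing but 1 survives at r1c1, so r1c1=1.

Answer: 1 2 3 4 / 4 3 2 1 / 2 4 1 3 / 3 1 4 2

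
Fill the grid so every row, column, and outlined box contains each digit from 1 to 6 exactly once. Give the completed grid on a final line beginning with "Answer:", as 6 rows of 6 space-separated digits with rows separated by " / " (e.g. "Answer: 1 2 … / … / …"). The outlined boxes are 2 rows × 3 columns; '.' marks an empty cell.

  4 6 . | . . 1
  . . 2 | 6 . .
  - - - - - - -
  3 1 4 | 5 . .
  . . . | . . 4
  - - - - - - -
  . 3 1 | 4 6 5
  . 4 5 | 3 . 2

Step 1. [r4c2∈{2,5}] 2 has one home in col 2: r4c2, so r4c2=2.
Step 2. [r4c5∈{1,3}] across row 4, 3 lands solely at r4c5, so r4c5=3.
Step 3. [r4c1∈{5,6}] 5 has one home in row 4: r4c1. So r4c1=5.
Step 4. [r1c5∈{2,5}] 5 has one home in row 1: r1c5. So r1c5=5.
Step 5. [r4c4∈{1}] r4c4's peers cover all but 1. So r4c4=1.
Step 6. [r6c1∈{6}] only 6 remains possible at r6c1, so r6c1=6.
Step 7. [r2c1∈{1}] r2c1's peers cover all but 1. So r2c1=1.
Step 8. [r2c6∈{3}] r2c6 has the single candidate 3, so r2c6=3.
Step 9. [r5c1∈{2}] r5c1's peers cover all but 2, so r5c1=2.
Step 10. [r1c4∈{2}] only 2 remains possible at r1c4 ⇒ r1c4=2.
Step 11. [r6c5∈{1}] r6c5 has the single candidate 1. So r6c5=1.
Step 12. [r1c3∈{3}] r1c3 has the single candidate 3. So r1c3=3.
Step 13. [r2c2∈{5}] only 5 remains possible at r2c2 ⇒ r2c2=5.
Step 14. [r2c5∈{4}] r2c5 has the single candidate 4, so r2c5=4.
Step 15. [r3c6∈{6}] r3c6's peers cover all but 6, so r3c6=6.
Step 16. [r3c5∈{2}] nothing but 2 survives at r3c5 ⇒ r3c5=2.
Step 17. [r4c3∈{6}] r4c3 has the single candidate 6 ⇒ r4c3=6.

Answer: 4 6 3 2 5 1 / 1 5 2 6 4 3 / 3 1 4 5 2 6 / 5 2 6 1 3 4 / 2 3 1 4 6 5 / 6 4 5 3 1 2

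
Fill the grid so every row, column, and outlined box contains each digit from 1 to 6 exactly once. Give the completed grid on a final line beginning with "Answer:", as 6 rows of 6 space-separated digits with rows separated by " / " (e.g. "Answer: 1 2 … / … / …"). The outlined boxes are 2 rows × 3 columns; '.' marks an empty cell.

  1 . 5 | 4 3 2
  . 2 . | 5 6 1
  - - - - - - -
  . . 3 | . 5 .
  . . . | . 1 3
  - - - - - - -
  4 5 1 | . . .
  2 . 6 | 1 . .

Step 1. [r3c1∈{6}] r3c1 is down to just 6. So r3c1=6.
Step 2. [r3c6∈{4}] r3c6's peers cover all but 4, so r3c6=4.
Step 3. [r5c4∈{2,3,6}] in row 5, 3 fits only at r5c4 ⇒ r5c4=3.
Step 4. [r4c3∈{2,4}] across col 3, 2 lands solely at r4c3, so r4c3=2.
Step 5. [r5c6∈{6}] r5c6 has the single candidate 6, so r5c6=6.
Step 6. [r4c4∈{6}] r4c4 is down to just 6 ⇒ r4c4=6.
Step 7. [r2c1∈{3}] nothing but 3 survives at r2c1 ⇒ r2c1=3.
Step 8. [r2c3∈{4}] only 4 remains possible at r2c3, so r2c3=4.
Step 9. [r4c2∈{4}] only 4 remains possible at r4c2, so r4c2=4.
Step 10. [r3c2∈{1}] r3c2's peers cover all but 1 ⇒ r3c2=1.
Step 11. [r3c4∈{2}] r3c4's peers cover all but 2. So r3c4=2.
Step 12. [r6c5∈{4}] r6c5's peers cover all but 4, so r6c5=4.
Step 13. [r1c2∈{6}] r1c2 has the single candidate 6. So r1c2=6.
Step 14. [r6c2∈{3}] nothing but 3 survives at r6c2, so r6c2=3.
Step 15. [r6c6∈{5}] r6c6's peers cover all but 5 ⇒ r6c6=5.
Step 16. [r4c1∈{5}] r4c1's peers cover all but 5. So r4c1=5.
Step 17. [r5c5∈{2}] r5c5 has the single candidate 2 ⇒ r5c5=2.

Answer: 1 6 5 4 3 2 / 3 2 4 5 6 1 / 6 1 3 2 5 4 / 5 4 2 6 1 3 / 4 5 1 3 2 6 / 2 3 6 1 4 5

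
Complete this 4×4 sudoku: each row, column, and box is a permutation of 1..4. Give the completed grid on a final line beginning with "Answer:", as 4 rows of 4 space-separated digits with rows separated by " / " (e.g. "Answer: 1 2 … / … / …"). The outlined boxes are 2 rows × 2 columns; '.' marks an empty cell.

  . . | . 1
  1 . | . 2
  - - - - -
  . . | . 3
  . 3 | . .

Step 1. [r2c2∈{4}] nothing but 4 survives at r2c2. So r2c2=4.
Step 2. [r4c4∈{4}] r4c4 is down to just 4. So r4c4=4.
Step 3. [r4c1∈{2}] r4c1 is down to just 2. So r4c1=2.
Step 4. [r1c1∈{3}] r1c1 has the single candidate 3, so r1c1=3.
Step 5. [r4c3∈{1}] r4c3's peers cover all but 1, so r4c3=1.
Step 6. [r1c2∈{2}] r1c2 is down to just 2 ⇒ r1c2=2.
Step 7. [r2c3∈{3}] r2c3 is down to just 3, so r2c3=3.
Step 8. [r3c3∈{2}] r3c3 has the single candidate 2. So r3c3=2.
Step 9. [r3c1∈{4}] r3c1 is down to just 4, so r3c1=4.
Step 10. [r1c3∈{4}] nothing but 4 survives at r1c3. So r1c3=4.
Step 11. [r3c2∈{1}] r3c2's peers cover all but 1, so r3c2=1.

Answer: 3 2 4 1 / 1 4 3 2 / 4 1 2 3 / 2 3 1 4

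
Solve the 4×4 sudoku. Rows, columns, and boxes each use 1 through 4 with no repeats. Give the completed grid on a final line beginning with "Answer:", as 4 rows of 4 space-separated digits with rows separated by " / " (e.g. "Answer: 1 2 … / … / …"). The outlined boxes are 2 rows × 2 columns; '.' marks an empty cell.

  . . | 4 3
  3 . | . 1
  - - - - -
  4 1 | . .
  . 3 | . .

Step 1. [r2c3∈{2}] r2c3 is down to just 2 ⇒ r2c3=2.
Step 2. [r4c1∈{2}] r4c1 is down to just 2 ⇒ r4c1=2.
Step 3. [r3c4∈{2}] r3c4 is down to just 2 ⇒ r3c4=2.
Step 4. [r4c4∈{4}] nothing but 4 survives at r4c4. So r4c4=4.
Step 5. [r2c2∈{4}] r2c2's peers cover all but 4 ⇒ r2c2=4.
Step 6. [r4c3∈{1}] r4c3 has the single candidate 1, so r4c3=1.
Step 7. [r3c3∈{3}] r3c3's peers cover all but 3. So r3c3=3.
Step 8. [r1c2∈{2}] r1c2 is down to just 2. So r1c2=2.
Step 9. [r1c1∈{1}] nothing but 1 survives at r1c1 ⇒ r1c1=1.

Answer: 1 2 4 3 / 3 4 2 1 / 4 1 3 2 / 2 3 1 4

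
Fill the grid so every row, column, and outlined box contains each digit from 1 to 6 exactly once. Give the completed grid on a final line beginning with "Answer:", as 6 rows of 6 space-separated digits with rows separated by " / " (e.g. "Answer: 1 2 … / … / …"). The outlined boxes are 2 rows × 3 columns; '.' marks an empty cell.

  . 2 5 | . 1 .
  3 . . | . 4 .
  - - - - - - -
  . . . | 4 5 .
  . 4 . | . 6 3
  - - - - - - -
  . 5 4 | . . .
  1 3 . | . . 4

Step 1. [r1c6∈{6}] nothing but 6 survives at r1c6, so r1c6=6.
Step 2. [r6c5∈{2}] r6c5's peers cover all but 2, so r6c5=2.
Step 3. [r6c3∈{6}] only 6 remains possible at r6c3, so r6c3=6.
Step 4. [r2c3∈{1}] nothing but 1 survives at r2c3, so r2c3=1.
Step 5. [r4c3∈{2}] only 2 remains possible at r4c3. So r4c3=2.
Step 6. [r3c2∈{1,6}] in col 2, 1 fits only at r3c2 ⇒ r3c2=1.
Step 7. [r2c4∈{2,5}] in col 4, 2 fits only at r2c4. So r2c4=2.
Step 8. [r5c4∈{1,3,6}] in row 5, 6 fits only at r5c4 ⇒ r5c4=6.
Step 9. [r5c1∈{2}] r5c1 is down to just 2, so r5c1=2.
Step 10. [r1c4∈{3}] r1c4 is down to just 3, so r1c4=3.
Step 11. [r3c1∈{6}] r3c1 is down to just 6 ⇒ r3c1=6.
Step 12. [r2c2∈{6}] nothing but 6 survives at r2c2. So r2c2=6.
Step 13. [r6c4∈{5}] r6c4's peers cover all but 5, so r6c4=5.
Step 14. [r3c3∈{3}] nothing but 3 survives at r3c3 ⇒ r3c3=3.
Step 15. [r4c4∈{1}] r4c4's peers cover all but 1. So r4c4=1.
Step 16. [r5c5∈{3}] only 3 remains possible at r5c5, so r5c5=3.
Step 17. [r4c1∈{5}] r4c1 has the single candidate 5 ⇒ r4c1=5.
Step 18. [r3c6∈{2}] r3c6's peers cover all but 2. So r3c6=2.
Step 19. [r2c6∈{5}] r2c6 is down to just 5, so r2c6=5.
Step 20. [r1c1∈{4}] nothing but 4 survives at r1c1. So r1c1=4.
Step 21. [r5c6∈{1}] r5c6 has the single candidate 1, so r5c6=1.

Answer: 4 2 5 3 1 6 / 3 6 1 2 4 5 / 6 1 3 4 5 2 / 5 4 2 1 6 3 / 2 5 4 6 3 1 / 1 3 6 5 2 4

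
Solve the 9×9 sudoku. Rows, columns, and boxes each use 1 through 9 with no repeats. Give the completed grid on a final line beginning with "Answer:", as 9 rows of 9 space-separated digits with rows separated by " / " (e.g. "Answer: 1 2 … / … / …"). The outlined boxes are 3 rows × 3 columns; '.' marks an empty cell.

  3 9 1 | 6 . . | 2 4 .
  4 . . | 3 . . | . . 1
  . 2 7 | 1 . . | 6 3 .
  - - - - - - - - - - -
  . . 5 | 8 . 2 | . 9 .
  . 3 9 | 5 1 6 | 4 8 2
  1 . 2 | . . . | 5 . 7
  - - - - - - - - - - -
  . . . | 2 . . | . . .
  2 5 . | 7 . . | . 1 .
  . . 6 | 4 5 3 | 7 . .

Step 1. [r2c3∈{8}] r2c3 is down to just 8 ⇒ r2c3=8.
Step 2. [r4c5∈{3,4,7}] across box 5, 7 lands solely at r4c5, so r4c5=7.
Step 3. [r1c5∈{8}] r1c5 has the single candidate 8 ⇒ r1c5=8.
Step 4. [r3c9∈{5,8,9}] 8 has one home in row 3: r3c9, so r3c9=8.
Step 5. [r9c9∈{9}] r9c9 is down to just 9 ⇒ r9c9=9.
Step 6. [r7c1∈{7,8,9}] 9 has one home in col 1: r7c1, so r7c1=9.
Step 7. [r6c2∈{4,6,8}] across row 6, 8 lands solely at r6c2, so r6c2=8.
Step 8. [r1c9∈{5}] r1c9 is down to just 5, so r1c9=5.
Step 9. [r7c5∈{6}] only 6 remains possible at r7c5, so r7c5=6.
Step 10. [r8c5∈{9}] r8c5's peers cover all but 9. So r8c5=9.
Step 11. [r3c6∈{4,5,9}] r3c6 is the only open cell in row 3 admitting 9. So r3c6=9.
Step 12. [r8c9∈{3,4,6}] in row 8, 6 fits only at r8c9 ⇒ r8c9=6.
Step 13. [r8c3∈{3,4}] row 8 places 4 nowhere but r8c3. So r8c3=4.
Step 14. [r8c7∈{3,8}] across row 8, 3 lands solely at r8c7, so r8c7=3.
Step 15. [r7c6∈{1,8}] across col 6, 1 lands solely at r7c6. So r7c6=1.
Step 16. [r3c5∈{4}] r3c5's peers cover all but 4 ⇒ r3c5=4.
Step 17. [r4c1∈{6}] r4c1 has the single candidate 6 ⇒ r4c1=6.
Step 18. [r1c6∈{7}] nothing but 7 survives at r1c6. So r1c6=7.
Step 19. [r2c8∈{7}] nothing but 7 survives at r2c8, so r2c8=7.
Step 20. [r2c2∈{6}] r2c2's peers cover all but 6. So r2c2=6.
Step 21. [r9c1∈{8}] r9c1 has the single candidate 8, so r9c1=8.
Step 22. [r8c6∈{8}] r8c6 has the single candidate 8. So r8c6=8.
Step 23. [r4c9∈{3}] r4c9 is down to just 3. So r4c9=3.
Step 24. [r2c6∈{5}] only 5 remains possible at r2c6, so r2c6=5.
Step 25. [r6c5∈{3}] only 3 remains possible at r6c5. So r6c5=3.
Step 26. [r6c8∈{6}] r6c8's peers cover all but 6. So r6c8=6.
Step 27. [r7c7∈{8}] r7c7 is down to just 8. So r7c7=8.
Step 28. [r7c9∈{4}] nothing but 4 survives at r7c9. So r7c9=4.
Step 29. [r5c1∈{7}] r5c1 is down to just 7. So r5c1=7.
Step 30. [r4c7∈{1}] r4c7's peers cover all but 1, so r4c7=1.
Step 31. [r6c6∈{4}] r6c6 has the single candidate 4 ⇒ r6c6=4.
Step 32. [r9c8∈{2}] r9c8 is down to just 2, so r9c8=2.
Step 33. [r7c8∈{5}] r7c8 has the single candidate 5 ⇒ r7c8=5.
Step 34. [r2c7∈{9}] r2c7 is down to just 9 ⇒ r2c7=9.
Step 35. [r4c2∈{4}] r4c2 has the single candidate 4. So r4c2=4.
Step 36. [r6c4∈{9}] r6c4 has the single candidate 9. So r6c4=9.
Step 37. [r9c2∈{1}] r9c2's peers cover all but 1 ⇒ r9c2=1.
Step 38. [r7c2∈{7}] nothing but 7 survives at r7c2 ⇒ r7c2=7.
Step 39. [r3c1∈{5}] only 5 remains possible at r3c1, so r3c1=5.
Step 40. [r7c3∈{3}] r7c3 has the single candidate 3 ⇒ r7c3=3.
Step 41. [r2c5∈{2}] r2c5 is down to just 2 ⇒ r2c5=2.

Answer: 3 9 1 6 8 7 2 4 5 / 4 6 8 3 2 5 9 7 1 / 5 2 7 1 4 9 6 3 8 / 6 4 5 8 7 2 1 9 3 / 7 3 9 5 1 6 4 8 2 / 1 8 2 9 3 4 5 6 7 / 9 7 3 2 6 1 8 5 4 / 2 5 4 7 9 8 3 1 6 / 8 1 6 4 5 3 7 2 9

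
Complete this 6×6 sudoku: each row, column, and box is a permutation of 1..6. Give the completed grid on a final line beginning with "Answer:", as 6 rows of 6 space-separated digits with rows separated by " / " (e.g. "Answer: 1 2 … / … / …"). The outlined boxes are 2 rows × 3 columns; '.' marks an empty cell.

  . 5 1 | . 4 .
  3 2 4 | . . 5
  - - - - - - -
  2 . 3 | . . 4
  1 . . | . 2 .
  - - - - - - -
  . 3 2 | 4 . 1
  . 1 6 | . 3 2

Step 1. [r6c4∈{5}] r6c4 has the single candidate 5. So r6c4=5.
Step 2. [r3c2∈{6}] only 6 remains possible at r3c2, so r3c2=6.
Step 3. [r1c1∈{6}] r1c1 has the single candidate 6 ⇒ r1c1=6.
Step 4. [r3c4∈{1}] only 1 remains possible at r3c4, so r3c4=1.
Step 5. [r2c4∈{6}] r2c4 has the single candidate 6 ⇒ r2c4=6.
Step 6. [r4c4∈{3}] r4c4 is down to just 3 ⇒ r4c4=3.
Step 7. [r1c4∈{2}] only 2 remains possible at r1c4. So r1c4=2.
Step 8. [r1c6∈{3}] r1c6 is down to just 3, so r1c6=3.
Step 9. [r3c5∈{5}] r3c5 is down to just 5 ⇒ r3c5=5.
Step 10. [r4c2∈{4}] r4c2 is down to just 4. So r4c2=4.
Step 11. [r4c6∈{6}] only 6 remains possible at r4c6. So r4c6=6.
Step 12. [r5c5∈{6}] r5c5's peers cover all but 6, so r5c5=6.
Step 13. [r5c1∈{5}] only 5 remains possible at r5c1 ⇒ r5c1=5.
Step 14. [r2c5∈{1}] r2c5 has the single candidate 1 ⇒ r2c5=1.
Step 15. [r4c3∈{5}] r4c3's peers cover all but 5, so r4c3=5.
Step 16. [r6c1∈{4}] nothing but 4 survives at r6c1. So r6c1=4.

Answer: 6 5 1 2 4 3 / 3 2 4 6 1 5 / 2 6 3 1 5 4 / 1 4 5 3 2 6 / 5 3 2 4 6 1 / 4 1 6 5 3 2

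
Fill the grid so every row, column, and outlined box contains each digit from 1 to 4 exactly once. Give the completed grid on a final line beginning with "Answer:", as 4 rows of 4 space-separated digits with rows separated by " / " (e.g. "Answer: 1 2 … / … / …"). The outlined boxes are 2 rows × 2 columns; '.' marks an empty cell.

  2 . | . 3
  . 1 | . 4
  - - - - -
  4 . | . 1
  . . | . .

Step 1. [r4c4∈{2}] only 2 remains possible at r4c4 ⇒ r4c4=2.
Step 2. [r4c2∈{3}] r4c2 is down to just 3 ⇒ r4c2=3.
Step 3. [r4c1∈{1}] r4c1 is down to just 1. So r4c1=1.
Step 4. [r3c3∈{3}] r3c3 is down to just 3 ⇒ r3c3=3.
Step 5. [r4c3∈{4}] only 4 remains possible at r4c3 ⇒ r4c3=4.
Step 6. [r3c2∈{2}] only 2 remains possible at r3c2. So r3c2=2.
Step 7. [r2c1∈{3}] r2c1 is down to just 3. So r2c1=3.
Step 8. [r1c3∈{1}] r1c3's peers cover all but 1. So r1c3=1.
Step 9. [r2c3∈{2}] r2c3's peers cover all but 2 ⇒ r2c3=2.
Step 10. [r1c2∈{4}] nothing but 4 survives at r1c2. So r1c2=4.

Answer: 2 4 1 3 / 3 1 2 4 / 4 2 3 1 / 1 3 4 2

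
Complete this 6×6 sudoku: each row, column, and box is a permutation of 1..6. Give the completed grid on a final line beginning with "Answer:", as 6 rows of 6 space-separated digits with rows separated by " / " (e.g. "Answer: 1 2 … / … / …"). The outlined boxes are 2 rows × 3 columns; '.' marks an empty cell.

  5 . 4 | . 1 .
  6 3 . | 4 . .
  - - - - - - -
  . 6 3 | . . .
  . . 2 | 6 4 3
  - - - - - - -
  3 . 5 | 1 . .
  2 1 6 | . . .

Step 1. [r3c6∈{1,2,5}] r3c6 is the only open cell in col 6 admitting 1. So r3c6=1.
Step 2. [r6c5∈{3,5}] in col 5, 3 fits only at r6c5. So r6c5=3.
Step 3. [r1c6∈{2,6}] r1c6 is the only open cell in row 1 admitting 6 ⇒ r1c6=6.
Step 4. [r6c6∈{4,5}] across row 6, 4 lands solely at r6c6 ⇒ r6c6=4.
Step 5. [r2c6∈{2,5}] in col 6, 5 fits only at r2c6, so r2c6=5.
Step 6. [r2c5∈{2}] only 2 remains possible at r2c5. So r2c5=2.
Step 7. [r3c4∈{2,5}] row 3 places 2 nowhere but r3c4, so r3c4=2.
Step 8. [r5c5∈{6}] r5c5 is down to just 6. So r5c5=6.
Step 9. [r4c1∈{1}] r4c1 is down to just 1 ⇒ r4c1=1.
Step 10. [r6c4∈{5}] r6c4 is down to just 5 ⇒ r6c4=5.
Step 11. [r1c2∈{2}] r1c2 is down to just 2 ⇒ r1c2=2.
Step 12. [r5c2∈{4}] r5c2 has the single candidate 4. So r5c2=4.
Step 13. [r4c2∈{5}] only 5 remains possible at r4c2. So r4c2=5.
Step 14. [r3c1∈{4}] r3c1 has the single candidate 4. So r3c1=4.
Step 15. [r3c5∈{5}] r3c5 has the single candidate 5 ⇒ r3c5=5.
Step 16. [r5c6∈{2}] r5c6's peers cover all but 2. So r5c6=2.
Step 17. [r1c4∈{3}] nothing but 3 survives at r1c4, so r1c4=3.
Step 18. [r2c3∈{1}] only 1 remains possible at r2c3, so r2c3=1.

Answer: 5 2 4 3 1 6 / 6 3 1 4 2 5 / 4 6 3 2 5 1 / 1 5 2 6 4 3 / 3 4 5 1 6 2 / 2 1 6 5 3 4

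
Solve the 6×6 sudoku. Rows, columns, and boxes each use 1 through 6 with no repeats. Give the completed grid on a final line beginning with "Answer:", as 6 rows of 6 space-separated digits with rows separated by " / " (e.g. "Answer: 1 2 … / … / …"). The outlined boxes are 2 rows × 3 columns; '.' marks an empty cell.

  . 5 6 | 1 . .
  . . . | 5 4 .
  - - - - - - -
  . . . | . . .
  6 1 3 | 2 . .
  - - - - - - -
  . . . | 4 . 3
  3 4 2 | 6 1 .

Step 1. [r4c5∈{5}] r4c5 is down to just 5. So r4c5=5.
Step 2. [r3c3∈{4,5}] col 3 places 4 nowhere but r3c3, so r3c3=4.
Step 3. [r1c6∈{2}] nothing but 2 survives at r1c6. So r1c6=2.
Step 4. [r2c3∈{1}] r2c3 is down to just 1. So r2c3=1.
Step 5. [r3c1∈{2,5}] across row 3, 5 lands solely at r3c1. So r3c1=5.
Step 6. [r3c5∈{3,6}] 6 has one home in col 5: r3c5 ⇒ r3c5=6.
Step 7. [r3c2∈{2}] r3c2 is down to just 2, so r3c2=2.
Step 8. [r5c3∈{5}] r5c3 is down to just 5, so r5c3=5.
Step 9. [r5c1∈{1}] r5c1's peers cover all but 1. So r5c1=1.
Step 10. [r3c4∈{3}] r3c4 has the single candidate 3 ⇒ r3c4=3.
Step 11. [r1c5∈{3}] r1c5 is down to just 3. So r1c5=3.
Step 12. [r2c1∈{2}] r2c1 is down to just 2, so r2c1=2.
Step 13. [r5c2∈{6}] r5c2 has the single candidate 6. So r5c2=6.
Step 14. [r4c6∈{4}] only 4 remains possible at r4c6. So r4c6=4.
Step 15. [r2c6∈{6}] r2c6's peers cover all but 6 ⇒ r2c6=6.
Step 16. [r6c6∈{5}] only 5 remains possible at r6c6, so r6c6=5.
Step 17. [r2c2∈{3}] r2c2 is down to just 3, so r2c2=3.
Step 18. [r1c1∈{4}] r1c1's peers cover all but 4. So r1c1=4.
Step 19. [r5c5∈{2}] nothing but 2 survives at r5c5 ⇒ r5c5=2.
Step 20. [r3c6∈{1}] r3c6 is down to just 1. So r3c6=1.

Answer: 4 5 6 1 3 2 / 2 3 1 5 4 6 / 5 2 4 3 6 1 / 6 1 3 2 5 4 / 1 6 5 4 2 3 / 3 4 2 6 1 5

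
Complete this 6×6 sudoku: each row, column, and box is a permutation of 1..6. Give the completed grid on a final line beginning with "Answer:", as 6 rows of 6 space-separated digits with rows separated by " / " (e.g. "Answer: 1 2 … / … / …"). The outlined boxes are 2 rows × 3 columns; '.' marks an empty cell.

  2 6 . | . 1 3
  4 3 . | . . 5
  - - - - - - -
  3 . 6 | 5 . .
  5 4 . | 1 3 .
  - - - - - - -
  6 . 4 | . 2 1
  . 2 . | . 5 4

Step 1. [r6c3∈{1,3}] 3 has one home in col 3: r6c3. So r6c3=3.
Step 2. [r2c5∈{6}] nothing but 6 survives at r2c5 ⇒ r2c5=6.
Step 3. [r4c6∈{2,6}] row 4 places 6 nowhere but r4c6, so r4c6=6.
Step 4. [r5c2∈{5}] r5c2 has the single candidate 5 ⇒ r5c2=5.
Step 5. [r3c5∈{4}] only 4 remains possible at r3c5. So r3c5=4.
Step 6. [r1c3∈{5}] r1c3 has the single candidate 5 ⇒ r1c3=5.
Step 7. [r3c6∈{2}] r3c6's peers cover all but 2. So r3c6=2.
Step 8. [r5c4∈{3}] only 3 remains possible at r5c4, so r5c4=3.
Step 9. [r1c4∈{4}] nothing but 4 survives at r1c4 ⇒ r1c4=4.
Step 10. [r2c3∈{1}] r2c3 is down to just 1. So r2c3=1.
Step 11. [r6c1∈{1}] only 1 remains possible at r6c1 ⇒ r6c1=1.
Step 12. [r6c4∈{6}] nothing but 6 survives at r6c4, so r6c4=6.
Step 13. [r4c3∈{2}] r4c3 has the single candidate 2 ⇒ r4c3=2.
Step 14. [r3c2∈{1}] r3c2 has the single candidate 1 ⇒ r3c2=1.
Step 15. [r2c4∈{2}] r2c4 is down to just 2. So r2c4=2.

Answer: 2 6 5 4 1 3 / 4 3 1 2 6 5 / 3 1 6 5 4 2 / 5 4 2 1 3 6 / 6 5 4 3 2 1 / 1 2 3 6 5 4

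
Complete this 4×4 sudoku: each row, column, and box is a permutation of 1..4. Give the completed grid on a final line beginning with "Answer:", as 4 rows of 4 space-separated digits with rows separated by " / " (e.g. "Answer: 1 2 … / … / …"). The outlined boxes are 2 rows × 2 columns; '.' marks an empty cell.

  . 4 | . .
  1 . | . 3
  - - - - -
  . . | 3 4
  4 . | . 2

Step 1. [r2c2∈{2}] nothing but 2 survives at r2c2. So r2c2=2.
Step 2. [r4c3∈{1}] r4c3 has the single candidate 1 ⇒ r4c3=1.
Step 3. [r3c1∈{2}] r3c1's peers cover all but 2. So r3c1=2.
Step 4. [r3c2∈{1}] only 1 remains possible at r3c2. So r3c2=1.
Step 5. [r4c2∈{3}] only 3 remains possible at r4c2, so r4c2=3.
Step 6. [r1c3∈{2}] r1c3 is down to just 2 ⇒ r1c3=2.
Step 7. [r1c4∈{1}] nothing but 1 survives at r1c4, so r1c4=1.
Step 8. [r1c1∈{3}] only 3 remains possible at r1c1. So r1c1=3.
Step 9. [r2c3∈{4}] r2c3 is down to just 4. So r2c3=4.

Answer: 3 4 2 1 / 1 2 4 3 / 2 1 3 4 / 4 3 1 2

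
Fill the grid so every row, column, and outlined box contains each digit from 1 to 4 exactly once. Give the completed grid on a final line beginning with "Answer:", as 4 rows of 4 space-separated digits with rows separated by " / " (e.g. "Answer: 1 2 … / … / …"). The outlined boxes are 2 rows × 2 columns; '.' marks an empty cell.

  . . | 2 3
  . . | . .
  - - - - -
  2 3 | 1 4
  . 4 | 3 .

Step 1. [r1c2∈{1}] r1c2 is down to just 1, so r1c2=1.
Step 2. [r1c1∈{4}] r1c1 has the single candidate 4, so r1c1=4.
Step 3. [r2c3∈{4}] nothing but 4 survives at r2c3, so r2c3=4.
Step 4. [r2c4∈{1}] r2c4's peers cover all but 1. So r2c4=1.
Step 5. [r4c1∈{1}] r4c1 has the single candidate 1. So r4c1=1.
Step 6. [r2c2∈{2}] nothing but 2 survives at r2c2 ⇒ r2c2=2.
Step 7. [r4c4∈{2}] only 2 remains possible at r4c4. So r4c4=2.
Step 8. [r2c1∈{3}] r2c1 is down to just 3. So r2c1=3.

Answer: 4 1 2 3 / 3 2 4 1 / 2 3 1 4 / 1 4 3 2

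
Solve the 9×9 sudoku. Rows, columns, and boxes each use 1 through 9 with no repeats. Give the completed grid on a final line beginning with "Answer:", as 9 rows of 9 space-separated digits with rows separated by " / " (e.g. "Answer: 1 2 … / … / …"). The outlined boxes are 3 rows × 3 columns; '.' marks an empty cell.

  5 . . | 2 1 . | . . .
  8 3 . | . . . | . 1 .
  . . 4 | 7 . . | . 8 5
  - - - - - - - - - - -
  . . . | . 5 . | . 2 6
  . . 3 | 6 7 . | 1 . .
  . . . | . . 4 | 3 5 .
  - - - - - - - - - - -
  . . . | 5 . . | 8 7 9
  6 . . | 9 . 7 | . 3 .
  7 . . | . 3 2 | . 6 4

Step 1. [r5c2∈{2,4,5,8,9}] across row 5, 5 lands solely at r5c2, so r5c2=5.
Step 2. [r5c1∈{2,4,9}] across row 5, 2 lands solely at r5c1. So r5c1=2.
Step 3. [r1c6∈{3,6,8,9}] across row 1, 8 lands solely at r1c6. So r1c6=8.
Step 4. [r5c6∈{9}] nothing but 9 survives at r5c6 ⇒ r5c6=9.
Step 5. [r4c7∈{4,7,9}] in box 6, 9 fits only at r4c7, so r4c7=9.
Step 6. [r6c9∈{7,8}] across box 6, 7 lands solely at r6c9. So r6c9=7.
Step 7. [r2c9∈{2}] nothing but 2 survives at r2c9, so r2c9=2.
Step 8. [r3c2∈{1,2,6,9}] in row 3, 2 fits only at r3c2. So r3c2=2.
Step 9. [r3c7∈{6}] r3c7 is down to just 6, so r3c7=6.
Step 10. [r3c1∈{1,9}] 1 has one home in row 3: r3c1, so r3c1=1.
Step 11. [r1c8∈{4,9}] across col 8, 9 lands solely at r1c8, so r1c8=9.
Step 12. [r2c3∈{6,7,9}] in box 1, 9 fits only at r2c3. So r2c3=9.
Step 13. [r9c2∈{1,8,9}] row 9 places 9 nowhere but r9c2. So r9c2=9.
Step 14. [r4c4∈{1,3,8}] in col 4, 3 fits only at r4c4. So r4c4=3.
Step 15. [r4c6∈{1}] r4c6's peers cover all but 1 ⇒ r4c6=1.
Step 16. [r6c4∈{8}] r6c4 has the single candidate 8. So r6c4=8.
Step 17. [r9c3∈{1,5,8}] across row 9, 8 lands solely at r9c3 ⇒ r9c3=8.
Step 18. [r8c3∈{1,2,5}] 5 has one home in col 3: r8c3, so r8c3=5.
Step 19. [r7c6∈{6}] r7c6 has the single candidate 6 ⇒ r7c6=6.
Step 20. [r7c5∈{4}] r7c5 has the single candidate 4 ⇒ r7c5=4.
Step 21. [r7c2∈{1}] nothing but 1 survives at r7c2. So r7c2=1.
Step 22. [r4c3∈{7}] r4c3 has the single candidate 7 ⇒ r4c3=7.
Step 23. [r1c2∈{6,7}] 7 has one home in col 2: r1c2. So r1c2=7.
Step 24. [r2c4∈{4}] r2c4's peers cover all but 4, so r2c4=4.
Step 25. [r8c2∈{4}] nothing but 4 survives at r8c2 ⇒ r8c2=4.
Step 26. [r6c3∈{1,6}] 1 has one home in row 6: r6c3, so r6c3=1.
Step 27. [r8c9∈{1}] r8c9 has the single candidate 1. So r8c9=1.
Step 28. [r5c9∈{8}] r5c9's peers cover all but 8, so r5c9=8.
Step 29. [r1c7∈{4}] r1c7 has the single candidate 4, so r1c7=4.
Step 30. [r2c6∈{5}] only 5 remains possible at r2c6 ⇒ r2c6=5.
Step 31. [r8c5∈{8}] r8c5 has the single candidate 8. So r8c5=8.
Step 32. [r4c1∈{4}] r4c1 has the single candidate 4 ⇒ r4c1=4.
Step 33. [r5c8∈{4}] r5c8 is down to just 4. So r5c8=4.
Step 34. [r7c1∈{3}] r7c1's peers cover all but 3 ⇒ r7c1=3.
Step 35. [r2c7∈{7}] only 7 remains possible at r2c7 ⇒ r2c7=7.
Step 36. [r9c7∈{5}] r9c7 has the single candidate 5. So r9c7=5.
Step 37. [r8c7∈{2}] only 2 remains possible at r8c7 ⇒ r8c7=2.
Step 38. [r1c9∈{3}] r1c9's peers cover all but 3 ⇒ r1c9=3.
Step 39. [r6c1∈{9}] only 9 remains possible at r6c1. So r6c1=9.
Step 40. [r4c2∈{8}] r4c2 has the single candidate 8, so r4c2=8.
Step 41. [r3c6∈{3}] r3c6 is down to just 3 ⇒ r3c6=3.
Step 42. [r7c3∈{2}] only 2 remains possible at r7c3, so r7c3=2.
Step 43. [r6c2∈{6}] r6c2 is down to just 6. So r6c2=6.
Step 44. [r3c5∈{9}] r3c5 has the single candidate 9. So r3c5=9.
Step 45. [r2c5∈{6}] r2c5 has the single candidate 6. So r2c5=6.
Step 46. [r1c3∈{6}] r1c3 has the single candidate 6 ⇒ r1c3=6.
Step 47. [r9c4∈{1}] r9c4 is down to just 1. So r9c4=1.
Step 48. [r6c5∈{2}] r6c5's peers cover all but 2. So r6c5=2.

Answer: 5 7 6 2 1 8 4 9 3 / 8 3 9 4 6 5 7 1 2 / 1 2 4 7 9 3 6 8 5 / 4 8 7 3 5 1 9 2 6 / 2 5 3 6 7 9 1 4 8 / 9 6 1 8 2 4 3 5 7 / 3 1 2 5 4 6 8 7 9 / 6 4 5 9 8 7 2 3 1 / 7 9 8 1 3 2 5 6 4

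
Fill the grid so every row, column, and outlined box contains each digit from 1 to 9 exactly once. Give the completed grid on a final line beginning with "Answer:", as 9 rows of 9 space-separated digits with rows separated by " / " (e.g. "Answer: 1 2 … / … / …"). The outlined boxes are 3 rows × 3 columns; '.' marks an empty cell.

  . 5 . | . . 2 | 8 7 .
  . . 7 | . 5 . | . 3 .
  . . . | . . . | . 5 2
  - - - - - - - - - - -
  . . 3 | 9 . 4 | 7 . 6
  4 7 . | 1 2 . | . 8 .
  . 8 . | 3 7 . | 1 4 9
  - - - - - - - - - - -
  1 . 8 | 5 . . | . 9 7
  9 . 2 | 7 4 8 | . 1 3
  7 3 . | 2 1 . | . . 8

Step 1. [r6c1∈{2,5,6}] 2 has one home in row 6: r6c1, so r6c1=2.
Step 2. [r8c2∈{6}] nothing but 6 survives at r8c2, so r8c2=6.
Step 3. [r7c2∈{4}] r7c2 has the single candidate 4. So r7c2=4.
Step 4. [r5c3∈{5,6,9}] 9 has one home in row 5: r5c3. So r5c3=9.
Step 5. [r5c6∈{5,6}] r5c6 is the only open cell in row 5 admitting 6, so r5c6=6.
Step 6. [r1c5∈{3,6,9}] 9 has one home in row 1: r1c5, so r1c5=9.
Step 7. [r9c7∈{4,5,6}] row 9 places 4 nowhere but r9c7. So r9c7=4.
Step 8. [r2c6∈{1}] only 1 remains possible at r2c6, so r2c6=1.
Step 9. [r7c5∈{3,6}] box 8 places 6 nowhere but r7c5. So r7c5=6.
Step 10. [r6c3∈{5,6}] row 6 places 6 nowhere but r6c3 ⇒ r6c3=6.
Step 11. [r3c5∈{3,8}] r3c5 is the only open cell in col 5 admitting 3, so r3c5=3.
Step 12. [r2c9∈{4}] r2c9 has the single candidate 4, so r2c9=4.
Step 13. [r5c9∈{5}] r5c9 has the single candidate 5. So r5c9=5.
Step 14. [r2c2∈{2,9}] across row 2, 2 lands solely at r2c2. So r2c2=2.
Step 15. [r3c2∈{1,9}] across col 2, 9 lands solely at r3c2. So r3c2=9.
Step 16. [r3c7∈{6}] r3c7 has the single candidate 6, so r3c7=6.
Step 17. [r3c1∈{8}] only 8 remains possible at r3c1, so r3c1=8.
Step 18. [r3c4∈{4}] r3c4 is down to just 4 ⇒ r3c4=4.
Step 19. [r1c4∈{6}] only 6 remains possible at r1c4 ⇒ r1c4=6.
Step 20. [r1c3∈{1,4}] 4 has one home in row 1: r1c3. So r1c3=4.
Step 21. [r9c8∈{6}] nothing but 6 survives at r9c8, so r9c8=6.
Step 22. [r2c7∈{9}] r2c7's peers cover all but 9. So r2c7=9.
Step 23. [r1c9∈{1}] r1c9 has the single candidate 1, so r1c9=1.
Step 24. [r7c6∈{3}] nothing but 3 survives at r7c6 ⇒ r7c6=3.
Step 25. [r3c6∈{7}] r3c6's peers cover all but 7. So r3c6=7.
Step 26. [r4c8∈{2}] r4c8 is down to just 2. So r4c8=2.
Step 27. [r2c1∈{6}] r2c1 has the single candidate 6. So r2c1=6.
Step 28. [r1c1∈{3}] r1c1 is down to just 3, so r1c1=3.
Step 29. [r9c6∈{9}] only 9 remains possible at r9c6, so r9c6=9.
Step 30. [r5c7∈{3}] nothing but 3 survives at r5c7 ⇒ r5c7=3.
Step 31. [r3c3∈{1}] nothing but 1 survives at r3c3. So r3c3=1.
Step 32. [r4c5∈{8}] nothing but 8 survives at r4c5 ⇒ r4c5=8.
Step 33. [r8c7∈{5}] only 5 remains possible at r8c7. So r8c7=5.
Step 34. [r2c4∈{8}] only 8 remains possible at r2c4, so r2c4=8.
Step 35. [r4c2∈{1}] r4c2 is down to just 1. So r4c2=1.
Step 36. [r6c6∈{5}] nothing but 5 survives at r6c6 ⇒ r6c6=5.
Step 37. [r9c3∈{5}] only 5 remains possible at r9c3. So r9c3=5.
Step 38. [r4c1∈{5}] r4c1's peers cover all but 5 ⇒ r4c1=5.
Step 39. [r7c7∈{2}] r7c7 is down to just 2. So r7c7=2.

Answer: 3 5 4 6 9 2 8 7 1 / 6 2 7 8 5 1 9 3 4 / 8 9 1 4 3 7 6 5 2 / 5 1 3 9 8 4 7 2 6 / 4 7 9 1 2 6 3 8 5 / 2 8 6 3 7 5 1 4 9 / 1 4 8 5 6 3 2 9 7 / 9 6 2 7 4 8 5 1 3 / 7 3 5 2 1 9 4 6 8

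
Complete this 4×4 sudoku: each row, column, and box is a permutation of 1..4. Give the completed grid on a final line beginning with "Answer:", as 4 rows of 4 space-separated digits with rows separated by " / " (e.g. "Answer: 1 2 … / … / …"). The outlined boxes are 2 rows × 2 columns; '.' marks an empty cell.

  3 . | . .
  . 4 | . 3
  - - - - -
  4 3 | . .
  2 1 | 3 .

Step 1. [r2c3∈{1,2}] in row 2, 2 fits only at r2c3. So r2c3=2.
Step 2. [r3c3∈{1}] only 1 remains possible at r3c3, so r3c3=1.
Step 3. [r1c3∈{4}] only 4 remains possible at r1c3 ⇒ r1c3=4.
Step 4. [r3c4∈{2}] r3c4's peers cover all but 2. So r3c4=2.
Step 5. [r1c2∈{2}] r1c2 has the single candidate 2, so r1c2=2.
Step 6. [r2c1∈{1}] nothing but 1 survives at r2c1, so r2c1=1.
Step 7. [r1c4∈{1}] nothing but 1 survives at r1c4, so r1c4=1.
Step 8. [r4c4∈{4}] r4c4 is down to just 4, so r4c4=4.

Answer: 3 2 4 1 / 1 4 2 3 / 4 3 1 2 / 2 1 3 4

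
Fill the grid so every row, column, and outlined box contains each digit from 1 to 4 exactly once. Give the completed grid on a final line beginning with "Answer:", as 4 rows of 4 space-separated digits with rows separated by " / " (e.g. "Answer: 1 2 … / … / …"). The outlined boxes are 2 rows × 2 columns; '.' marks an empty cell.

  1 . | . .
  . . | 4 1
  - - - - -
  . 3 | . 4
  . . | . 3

Step 1. [r3c1∈{2}] r3c1's peers cover all but 2. So r3c1=2.
Step 2. [r4c3∈{1,2}] r4c3 is the only open cell in row 4 admitting 2 ⇒ r4c3=2.
Step 3. [r1c2∈{2,4}] r1c2 is the only open cell in row 1 admitting 4, so r1c2=4.
Step 4. [r3c3∈{1}] only 1 remains possible at r3c3. So r3c3=1.
Step 5. [r1c3∈{3}] r1c3 is down to just 3. So r1c3=3.
Step 6. [r2c2∈{2}] r2c2 has the single candidate 2. So r2c2=2.
Step 7. [r2c1∈{3}] r2c1 is down to just 3, so r2c1=3.
Step 8. [r4c2∈{1}] r4c2 is down to just 1. So r4c2=1.
Step 9. [r4c1∈{4}] r4c1's peers cover all but 4 ⇒ r4c1=4.
Step 10. [r1c4∈{2}] nothing but 2 survives at r1c4. So r1c4=2.

Answer: 1 4 3 2 / 3 2 4 1 / 2 3 1 4 / 4 1 2 3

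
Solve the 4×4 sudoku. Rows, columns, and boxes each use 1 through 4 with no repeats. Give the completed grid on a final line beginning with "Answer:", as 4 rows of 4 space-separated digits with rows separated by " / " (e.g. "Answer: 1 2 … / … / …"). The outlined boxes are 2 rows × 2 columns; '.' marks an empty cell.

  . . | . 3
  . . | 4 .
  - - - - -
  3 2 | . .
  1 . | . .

Step 1. [r3c4∈{1,4}] across row 3, 4 lands solely at r3c4, so r3c4=4.
Step 2. [r2c4∈{1,2}] col 4 places 1 nowhere but r2c4, so r2c4=1.
Step 3. [r1c3∈{2}] nothing but 2 survives at r1c3, so r1c3=2.
Step 4. [r4c2∈{4}] r4c2 has the single candidate 4 ⇒ r4c2=4.
Step 5. [r1c2∈{1}] r1c2 has the single candidate 1, so r1c2=1.
Step 6. [r2c1∈{2}] r2c1 is down to just 2 ⇒ r2c1=2.
Step 7. [r4c4∈{2}] r4c4's peers cover all but 2. So r4c4=2.
Step 8. [r2c2∈{3}] only 3 remains possible at r2c2 ⇒ r2c2=3.
Step 9. [r1c1∈{4}] nothing but 4 survives at r1c1, so r1c1=4.
Step 10. [r4c3∈{3}] r4c3 is down to just 3, so r4c3=3.
Step 11. [r3c3∈{1}] r3c3 is down to just 1 ⇒ r3c3=1.

Answer: 4 1 2 3 / 2 3 4 1 / 3 2 1 4 / 1 4 3 2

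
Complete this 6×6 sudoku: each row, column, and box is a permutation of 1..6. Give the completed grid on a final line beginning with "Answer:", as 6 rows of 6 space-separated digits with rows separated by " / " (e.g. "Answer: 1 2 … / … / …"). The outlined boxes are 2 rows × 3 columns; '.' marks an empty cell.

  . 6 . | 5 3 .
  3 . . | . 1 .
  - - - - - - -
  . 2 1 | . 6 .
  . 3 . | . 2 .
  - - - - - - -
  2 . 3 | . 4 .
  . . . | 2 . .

Step 1. [r6c5∈{5}] r6c5 is down to just 5, so r6c5=5.
Step 2. [r6c6∈{1,3,6}] in row 6, 3 fits only at r6c6. So r6c6=3.
Step 3. [r1c1∈{1,4}] in row 1, 1 fits only at r1c1, so r1c1=1.
Step 4. [r6c2∈{1,4}] row 6 places 1 nowhere but r6c2, so r6c2=1.
Step 5. [r2c2∈{4,5}] 4 has one home in col 2: r2c2, so r2c2=4.
Step 6. [r1c6∈{2,4}] r1c6 is the only open cell in row 1 admitting 4 ⇒ r1c6=4.
Step 7. [r3c6∈{5}] r3c6's peers cover all but 5. So r3c6=5.
Step 8. [r3c1∈{4}] r3c1 has the single candidate 4, so r3c1=4.
Step 9. [r2c6∈{2,6}] r2c6 is the only open cell in col 6 admitting 2, so r2c6=2.
Step 10. [r4c1∈{5,6}] in col 1, 5 fits only at r4c1, so r4c1=5.
Step 11. [r4c6∈{1}] only 1 remains possible at r4c6, so r4c6=1.
Step 12. [r5c4∈{1,6}] 1 has one home in row 5: r5c4, so r5c4=1.
Step 13. [r6c1∈{6}] r6c1's peers cover all but 6 ⇒ r6c1=6.
Step 14. [r5c6∈{6}] only 6 remains possible at r5c6, so r5c6=6.
Step 15. [r5c2∈{5}] nothing but 5 survives at r5c2. So r5c2=5.
Step 16. [r6c3∈{4}] nothing but 4 survives at r6c3 ⇒ r6c3=4.
Step 17. [r1c3∈{2}] r1c3's peers cover all but 2 ⇒ r1c3=2.
Step 18. [r4c4∈{4}] r4c4's peers cover all but 4 ⇒ r4c4=4.
Step 19. [r3c4∈{3}] r3c4's peers cover all but 3, so r3c4=3.
Step 20. [r2c4∈{6}] r2c4's peers cover all but 6. So r2c4=6.
Step 21. [r4c3∈{6}] r4c3 has the single candidate 6 ⇒ r4c3=6.
Step 22. [r2c3∈{5}] r2c3 has the single candidate 5 ⇒ r2c3=5.

Answer: 1 6 2 5 3 4 / 3 4 5 6 1 2 / 4 2 1 3 6 5 / 5 3 6 4 2 1 / 2 5 3 1 4 6 / 6 1 4 2 5 3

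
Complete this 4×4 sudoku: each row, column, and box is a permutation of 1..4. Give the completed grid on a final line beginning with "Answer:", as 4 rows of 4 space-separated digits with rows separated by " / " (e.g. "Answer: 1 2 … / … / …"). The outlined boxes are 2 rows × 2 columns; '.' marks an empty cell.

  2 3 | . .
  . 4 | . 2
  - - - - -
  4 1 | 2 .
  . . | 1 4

Step 1. [r4c2∈{2}] r4c2's peers cover all but 2, so r4c2=2.
Step 2. [r2c1∈{1}] only 1 remains possible at r2c1 ⇒ r2c1=1.
Step 3. [r3c4∈{3}] only 3 remains possible at r3c4. So r3c4=3.
Step 4. [r4c1∈{3}] nothing but 3 survives at r4c1. So r4c1=3.
Step 5. [r2c3∈{3}] only 3 remains possible at r2c3 ⇒ r2c3=3.
Step 6. [r1c3∈{4}] r1c3 is down to just 4 ⇒ r1c3=4.
Step 7. [r1c4∈{1}] r1c4 has the single candidate 1, so r1c4=1.

Answer: 2 3 4 1 / 1 4 3 2 / 4 1 2 3 / 3 2 1 4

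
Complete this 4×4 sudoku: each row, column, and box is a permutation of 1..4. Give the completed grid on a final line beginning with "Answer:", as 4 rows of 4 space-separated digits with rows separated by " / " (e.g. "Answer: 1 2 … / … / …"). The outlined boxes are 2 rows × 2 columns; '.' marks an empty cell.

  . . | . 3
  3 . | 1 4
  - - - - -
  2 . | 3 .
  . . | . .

Step 1. [r3c2∈{1,4}] 4 has one home in row 3: r3c2. So r3c2=4.
Step 2. [r4c1∈{1}] r4c1 is down to just 1 ⇒ r4c1=1.
Step 3. [r1c3∈{2}] r1c3 is down to just 2. So r1c3=2.
Step 4. [r1c1∈{4}] r1c1 is down to just 4, so r1c1=4.
Step 5. [r2c2∈{2}] only 2 remains possible at r2c2. So r2c2=2.
Step 6. [r4c4∈{2}] r4c4 has the single candidate 2, so r4c4=2.
Step 7. [r4c3∈{4}] r4c3 is down to just 4, so r4c3=4.
Step 8. [r4c2∈{3}] r4c2 is down to just 3. So r4c2=3.
Step 9. [r1c2∈{1}] r1c2 is down to just 1. So r1c2=1.
Step 10. [r3c4∈{1}] r3c4's peers cover all but 1 ⇒ r3c4=1.

Answer: 4 1 2 3 / 3 2 1 4 / 2 4 3 1 / 1 3 4 2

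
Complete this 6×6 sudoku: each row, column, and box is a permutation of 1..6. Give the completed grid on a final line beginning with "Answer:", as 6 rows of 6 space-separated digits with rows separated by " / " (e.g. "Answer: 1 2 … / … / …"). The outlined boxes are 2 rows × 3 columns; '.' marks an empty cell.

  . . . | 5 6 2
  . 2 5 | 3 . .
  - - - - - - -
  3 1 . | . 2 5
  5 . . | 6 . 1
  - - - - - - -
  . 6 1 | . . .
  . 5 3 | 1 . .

Step 1. [r6c5∈{4}] r6c5 is down to just 4. So r6c5=4.
Step 2. [r1c3∈{4}] r1c3 has the single candidate 4, so r1c3=4.
Step 3. [r5c1∈{2,4}] across row 5, 4 lands solely at r5c1 ⇒ r5c1=4.
Step 4. [r1c1∈{1}] r1c1's peers cover all but 1. So r1c1=1.
Step 5. [r5c6∈{3}] r5c6's peers cover all but 3. So r5c6=3.
Step 6. [r3c3∈{6}] r3c3's peers cover all but 6 ⇒ r3c3=6.
Step 7. [r6c6∈{6}] r6c6 is down to just 6. So r6c6=6.
Step 8. [r5c5∈{5}] r5c5 is down to just 5, so r5c5=5.
Step 9. [r5c4∈{2}] r5c4's peers cover all but 2 ⇒ r5c4=2.
Step 10. [r3c4∈{4}] nothing but 4 survives at r3c4. So r3c4=4.
Step 11. [r2c6∈{4}] only 4 remains possible at r2c6, so r2c6=4.
Step 12. [r1c2∈{3}] only 3 remains possible at r1c2. So r1c2=3.
Step 13. [r4c3∈{2}] r4c3's peers cover all but 2, so r4c3=2.
Step 14. [r4c2∈{4}] only 4 remains possible at r4c2, so r4c2=4.
Step 15. [r6c1∈{2}] nothing but 2 survives at r6c1. So r6c1=2.
Step 16. [r2c1∈{6}] nothing but 6 survives at r2c1, so r2c1=6.
Step 17. [r2c5∈{1}] nothing but 1 survives at r2c5 ⇒ r2c5=1.
Step 18. [r4c5∈{3}] nothing but 3 survives at r4c5. So r4c5=3.

Answer: 1 3 4 5 6 2 / 6 2 5 3 1 4 / 3 1 6 4 2 5 / 5 4 2 6 3 1 / 4 6 1 2 5 3 / 2 5 3 1 4 6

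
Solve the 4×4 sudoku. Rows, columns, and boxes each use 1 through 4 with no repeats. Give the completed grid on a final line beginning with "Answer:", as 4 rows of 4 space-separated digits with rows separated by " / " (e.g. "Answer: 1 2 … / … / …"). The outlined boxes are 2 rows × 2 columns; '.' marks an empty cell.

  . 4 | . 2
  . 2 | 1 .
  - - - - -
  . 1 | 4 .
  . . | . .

Step 1. [r2c1∈{3}] r2c1's peers cover all but 3. So r2c1=3.
Step 2. [r3c4∈{3}] only 3 remains possible at r3c4, so r3c4=3.
Step 3. [r3c1∈{2}] only 2 remains possible at r3c1 ⇒ r3c1=2.
Step 4. [r2c4∈{4}] r2c4's peers cover all but 4, so r2c4=4.
Step 5. [r4c4∈{1}] only 1 remains possible at r4c4. So r4c4=1.
Step 6. [r1c3∈{3}] r1c3 is down to just 3. So r1c3=3.
Step 7. [r4c1∈{4}] r4c1's peers cover all but 4, so r4c1=4.
Step 8. [r1c1∈{1}] nothing but 1 survives at r1c1. So r1c1=1.
Step 9. [r4c2∈{3}] nothing but 3 survives at r4c2 ⇒ r4c2=3.
Step 10. [r4c3∈{2}] nothing but 2 survives at r4c3 ⇒ r4c3=2.

Answer: 1 4 3 2 / 3 2 1 4 / 2 1 4 3 / 4 3 2 1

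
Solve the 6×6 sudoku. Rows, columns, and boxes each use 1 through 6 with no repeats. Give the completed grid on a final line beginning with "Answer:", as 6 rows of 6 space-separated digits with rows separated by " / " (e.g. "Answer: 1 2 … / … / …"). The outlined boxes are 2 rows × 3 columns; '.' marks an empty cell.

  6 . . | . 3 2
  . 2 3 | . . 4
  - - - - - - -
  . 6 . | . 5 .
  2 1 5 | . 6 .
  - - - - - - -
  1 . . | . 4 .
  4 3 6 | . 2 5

Step 1. [r4c6∈{3}] only 3 remains possible at r4c6, so r4c6=3.
Step 2. [r2c4∈{1,5,6}] r2c4 is the only open cell in row 2 admitting 6 ⇒ r2c4=6.
Step 3. [r1c4∈{1,5}] col 4 places 5 nowhere but r1c4, so r1c4=5.
Step 4. [r3c4∈{1,2,4}] r3c4 is the only open cell in row 3 admitting 2. So r3c4=2.
Step 5. [r1c2∈{4}] nothing but 4 survives at r1c2 ⇒ r1c2=4.
Step 6. [r5c6∈{6}] r5c6 is down to just 6 ⇒ r5c6=6.
Step 7. [r5c3∈{2}] r5c3's peers cover all but 2. So r5c3=2.
Step 8. [r3c6∈{1}] r3c6's peers cover all but 1, so r3c6=1.
Step 9. [r2c5∈{1}] r2c5 has the single candidate 1. So r2c5=1.
Step 10. [r3c1∈{3}] only 3 remains possible at r3c1 ⇒ r3c1=3.
Step 11. [r6c4∈{1}] r6c4's peers cover all but 1, so r6c4=1.
Step 12. [r5c2∈{5}] nothing but 5 survives at r5c2, so r5c2=5.
Step 13. [r2c1∈{5}] r2c1 is down to just 5, so r2c1=5.
Step 14. [r4c4∈{4}] r4c4 has the single candidate 4. So r4c4=4.
Step 15. [r1c3∈{1}] r1c3 has the single candidate 1, so r1c3=1.
Step 16. [r5c4∈{3}] only 3 remains possible at r5c4 ⇒ r5c4=3.
Step 17. [r3c3∈{4}] nothing but 4 survives at r3c3. So r3c3=4.

Answer: 6 4 1 5 3 2 / 5 2 3 6 1 4 / 3 6 4 2 5 1 / 2 1 5 4 6 3 / 1 5 2 3 4 6 / 4 3 6 1 2 5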